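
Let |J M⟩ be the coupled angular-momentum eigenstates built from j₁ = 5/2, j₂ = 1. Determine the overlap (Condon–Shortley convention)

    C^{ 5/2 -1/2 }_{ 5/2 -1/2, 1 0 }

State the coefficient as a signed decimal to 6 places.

-0.169031  (= −√(1/35))

j₁+j₂−J=1  J+j₁−j₂=4  J−j₁+j₂=1  j₁+j₂+J+1=7
(j₁±m₁, j₂±m₂, J±M) = (2,3,1,1,2,3)
P² = 144/35
sum k=0..1:
  [0] +1/6 = 1/6
  [1] −1/4 = -1/4
S = -1/12
C² = P²·S² = 1/35 ; C = -0.169031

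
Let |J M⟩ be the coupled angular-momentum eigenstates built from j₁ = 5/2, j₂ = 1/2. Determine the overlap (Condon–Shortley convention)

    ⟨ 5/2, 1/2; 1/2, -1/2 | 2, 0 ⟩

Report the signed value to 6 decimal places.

√[5·1!4!0!/6! · 3!2!0!1!2!2!] = √(8)
  +(−1)^0/∏(0,1,2,0,2,0)! = 1/4  (running 1/4)
⟨..|..⟩ = √(8)·(1/4) = +0.707107

+0.707107  (= +√(1/2))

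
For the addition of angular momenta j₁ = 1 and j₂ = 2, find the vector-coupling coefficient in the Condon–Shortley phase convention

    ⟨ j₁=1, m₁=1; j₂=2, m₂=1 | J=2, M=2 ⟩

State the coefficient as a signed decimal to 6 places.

j₁+j₂−J=1  J+j₁−j₂=1  J−j₁+j₂=3  j₁+j₂+J+1=6
(j₁±m₁, j₂±m₂, J±M) = (2,0,3,1,4,0)
P² = 12
sum k=0..0:
  [0] +1/6 = 1/6
S = 1/6
C² = P²·S² = 1/3 ; C = +0.577350

+0.577350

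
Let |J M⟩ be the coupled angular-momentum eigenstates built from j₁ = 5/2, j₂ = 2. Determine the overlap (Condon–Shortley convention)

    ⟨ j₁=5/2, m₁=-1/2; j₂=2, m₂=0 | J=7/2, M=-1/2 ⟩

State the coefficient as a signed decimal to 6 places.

−√(4/105) ≈ -0.195180

j₁+j₂−J=1  J+j₁−j₂=4  J−j₁+j₂=3  j₁+j₂+J+1=9
(j₁±m₁, j₂±m₂, J±M) = (2,3,2,2,3,4)
P² = 768/35
sum k=0..1:
  [0] +1/12 = 1/12
  [1] −1/8 = -1/8
S = -1/24
C² = P²·S² = 4/105 ; C = -0.195180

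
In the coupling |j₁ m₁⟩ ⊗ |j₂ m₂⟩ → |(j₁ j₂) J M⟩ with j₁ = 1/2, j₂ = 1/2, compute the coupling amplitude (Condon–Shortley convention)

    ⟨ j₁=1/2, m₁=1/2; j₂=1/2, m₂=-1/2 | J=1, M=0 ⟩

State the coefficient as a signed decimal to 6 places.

√[3·0!1!1!/3! · 1!0!0!1!1!1!] = √(1/2)
  +(−1)^0/∏(0,0,0,0,1,1)! = 1  (running 1)
⟨..|..⟩ = √(1/2)·(1) = +0.707107

+√(1/2) = +0.707107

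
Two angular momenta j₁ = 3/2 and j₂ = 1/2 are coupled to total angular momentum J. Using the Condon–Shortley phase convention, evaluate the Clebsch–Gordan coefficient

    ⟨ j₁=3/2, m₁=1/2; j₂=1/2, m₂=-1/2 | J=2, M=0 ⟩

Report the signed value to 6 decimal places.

j₁+j₂−J=0  J+j₁−j₂=3  J−j₁+j₂=1  j₁+j₂+J+1=5
(j₁±m₁, j₂±m₂, J±M) = (2,1,0,1,2,2)
P² = 2
sum k=0..0:
  [0] +1/2 = 1/2
S = 1/2
C² = P²·S² = 1/2 ; C = +0.707107

+0.707107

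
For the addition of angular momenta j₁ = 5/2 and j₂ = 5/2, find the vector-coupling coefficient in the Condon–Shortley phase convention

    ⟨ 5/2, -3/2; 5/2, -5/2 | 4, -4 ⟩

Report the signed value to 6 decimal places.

+0.707107  (= +√(1/2))

j₁+j₂−J=1  J+j₁−j₂=4  J−j₁+j₂=4  j₁+j₂+J+1=10
(j₁±m₁, j₂±m₂, J±M) = (1,4,0,5,0,8)
P² = 165888
sum k=0..0:
  [0] +1/576 = 1/576
S = 1/576
C² = P²·S² = 1/2 ; C = +0.707107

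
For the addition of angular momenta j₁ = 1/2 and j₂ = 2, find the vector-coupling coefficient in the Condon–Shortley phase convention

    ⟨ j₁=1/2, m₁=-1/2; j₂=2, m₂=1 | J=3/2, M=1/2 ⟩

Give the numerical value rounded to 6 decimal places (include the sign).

√[4·1!0!3!/5! · 0!1!3!1!2!1!] = √(12/5)
  +(−1)^1/∏(1,0,0,2,0,1)! = -1/2  (running -1/2)
⟨..|..⟩ = √(12/5)·(-1/2) = -0.774597

−√(3/5) = -0.774597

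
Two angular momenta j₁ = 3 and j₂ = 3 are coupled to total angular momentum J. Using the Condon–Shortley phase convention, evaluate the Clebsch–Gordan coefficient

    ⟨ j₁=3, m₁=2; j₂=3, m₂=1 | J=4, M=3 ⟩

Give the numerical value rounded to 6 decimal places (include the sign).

-0.301511  (= −√(1/11))

triangle: 2!·4!·4!/11! = 1152/39916800
(j±m)!: 5!·1!·4!·2!·7!·1! = 29030400
prefactor² = (2J+1)·Δ·N² = 82944/11
  k=0: +1/(0!·2!·1!·4!·3!·0!) = 1/288
  k=1: −1/(1!·1!·0!·3!·4!·1!) = -1/144
Σ = -1/288  ⇒  CG² = 82944/11·(-1/288)² = 1/11
CG = −√(1/11) = -0.301511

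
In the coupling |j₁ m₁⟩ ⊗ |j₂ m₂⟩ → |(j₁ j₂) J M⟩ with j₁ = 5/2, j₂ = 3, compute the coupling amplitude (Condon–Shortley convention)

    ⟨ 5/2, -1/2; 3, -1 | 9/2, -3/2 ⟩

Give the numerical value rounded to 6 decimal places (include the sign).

√[10·1!4!5!/11! · 2!3!2!4!3!6!] = √(138240/77)
  +(−1)^0/∏(0,1,3,2,1,3)! = 1/72  (running 1/72)
  +(−1)^1/∏(1,0,2,1,2,4)! = -1/96  (running 1/288)
⟨..|..⟩ = √(138240/77)·(1/288) = +0.147122

+0.147122  (= +√(5/231))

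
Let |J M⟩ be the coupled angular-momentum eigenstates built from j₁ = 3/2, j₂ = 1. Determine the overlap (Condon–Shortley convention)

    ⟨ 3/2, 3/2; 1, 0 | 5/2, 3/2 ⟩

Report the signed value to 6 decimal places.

+√(2/5) = +0.632456

√[6·0!3!2!/6! · 3!0!1!1!4!1!] = √(72/5)
  +(−1)^0/∏(0,0,0,1,3,1)! = 1/6  (running 1/6)
⟨..|..⟩ = √(72/5)·(1/6) = +0.632456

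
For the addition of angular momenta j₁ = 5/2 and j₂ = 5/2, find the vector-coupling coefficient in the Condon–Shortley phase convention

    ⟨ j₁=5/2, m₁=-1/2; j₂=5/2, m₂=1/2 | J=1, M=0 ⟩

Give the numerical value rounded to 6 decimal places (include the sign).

√[3·4!1!1!/7! · 2!3!3!2!1!1!] = √(72/35)
  +(−1)^2/∏(2,2,1,1,0,0)! = 1/4  (running 1/4)
  +(−1)^3/∏(3,1,0,0,1,1)! = -1/6  (running 1/12)
⟨..|..⟩ = √(72/35)·(1/12) = +0.119523

+0.119523  (= +√(1/70))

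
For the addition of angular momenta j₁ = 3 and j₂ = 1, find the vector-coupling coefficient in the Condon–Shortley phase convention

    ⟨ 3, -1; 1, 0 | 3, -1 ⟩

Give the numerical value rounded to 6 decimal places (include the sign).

√[7·1!5!1!/8! · 2!4!1!1!2!4!] = √(48)
  +(−1)^0/∏(0,1,4,1,1,0)! = 1/24  (running 1/24)
  +(−1)^1/∏(1,0,3,0,2,1)! = -1/12  (running -1/24)
⟨..|..⟩ = √(48)·(-1/24) = -0.288675

-0.288675  (= −√(1/12))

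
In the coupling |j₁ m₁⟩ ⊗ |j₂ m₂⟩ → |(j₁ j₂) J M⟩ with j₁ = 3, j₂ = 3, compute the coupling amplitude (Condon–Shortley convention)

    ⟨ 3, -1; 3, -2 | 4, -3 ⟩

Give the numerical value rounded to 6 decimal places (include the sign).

-0.301511  (= −√(1/11))

triangle: 2!*4!*4!/11! = 1152/39916800
(j±m)!: 2!*4!*1!*5!*1!*7! = 29030400
prefactor² = (2J+1)*Δ*N² = 82944/11
  k=0: +1/(0!*2!*4!*1!*0!*3!) = 1/288
  k=1: −1/(1!*1!*3!*0!*1!*4!) = -1/144
Σ = -1/288  ⇒  CG² = 82944/11*(-1/288)² = 1/11
CG = −√(1/11) = -0.301511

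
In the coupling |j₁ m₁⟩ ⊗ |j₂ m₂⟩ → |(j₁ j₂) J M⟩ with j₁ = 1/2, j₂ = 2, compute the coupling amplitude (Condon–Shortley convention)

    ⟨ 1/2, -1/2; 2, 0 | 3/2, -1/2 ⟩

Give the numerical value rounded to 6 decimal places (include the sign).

√[4·1!0!3!/5! · 0!1!2!2!1!2!] = √(8/5)
  +(−1)^1/∏(1,0,0,1,0,2)! = -1/2  (running -1/2)
⟨..|..⟩ = √(8/5)·(-1/2) = -0.632456

-0.632456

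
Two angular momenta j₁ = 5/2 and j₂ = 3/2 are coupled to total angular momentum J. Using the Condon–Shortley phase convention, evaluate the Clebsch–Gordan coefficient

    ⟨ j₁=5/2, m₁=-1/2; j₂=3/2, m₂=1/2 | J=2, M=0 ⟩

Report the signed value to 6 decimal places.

−√(1/14) = -0.267261

√[5·2!3!1!/7! · 2!3!2!1!2!2!] = √(8/7)
  +(−1)^1/∏(1,1,2,1,1,0)! = -1/2  (running -1/2)
  +(−1)^2/∏(2,0,1,0,2,1)! = 1/4  (running -1/4)
⟨..|..⟩ = √(8/7)·(-1/4) = -0.267261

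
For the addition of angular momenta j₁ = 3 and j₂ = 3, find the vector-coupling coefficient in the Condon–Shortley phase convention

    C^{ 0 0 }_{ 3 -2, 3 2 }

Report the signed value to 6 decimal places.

−√(1/7) ≈ -0.377964

triangle: 6!×0!×0!/7! = 720/5040
(j±m)!: 1!×5!×5!×1!×0!×0! = 14400
prefactor² = (2J+1)×Δ×N² = 14400/7
  k=5: −1/(5!×1!×0!×0!×0!×0!) = -1/120
Σ = -1/120  ⇒  CG² = 14400/7×(-1/120)² = 1/7
CG = −√(1/7) = -0.377964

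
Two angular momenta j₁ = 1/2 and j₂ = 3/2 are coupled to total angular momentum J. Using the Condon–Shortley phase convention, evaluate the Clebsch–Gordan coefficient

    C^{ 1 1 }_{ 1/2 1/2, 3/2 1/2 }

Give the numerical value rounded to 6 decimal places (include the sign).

+√(1/4) = +0.500000

√[3·1!0!2!/4! · 1!0!2!1!2!0!] = √(1)
  +(−1)^0/∏(0,1,0,2,0,0)! = 1/2  (running 1/2)
⟨..|..⟩ = √(1)·(1/2) = +0.500000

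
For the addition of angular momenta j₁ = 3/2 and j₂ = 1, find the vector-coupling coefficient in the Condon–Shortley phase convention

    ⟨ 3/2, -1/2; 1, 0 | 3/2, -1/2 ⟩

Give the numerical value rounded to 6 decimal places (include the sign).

−√(1/15) ≈ -0.258199

j₁+j₂−J=1  J+j₁−j₂=2  J−j₁+j₂=1  j₁+j₂+J+1=5
(j₁±m₁, j₂±m₂, J±M) = (1,2,1,1,1,2)
P² = 4/15
sum k=0..1:
  [0] +1/2 = 1/2
  [1] −1/1 = -1
S = -1/2
C² = P²·S² = 1/15 ; C = -0.258199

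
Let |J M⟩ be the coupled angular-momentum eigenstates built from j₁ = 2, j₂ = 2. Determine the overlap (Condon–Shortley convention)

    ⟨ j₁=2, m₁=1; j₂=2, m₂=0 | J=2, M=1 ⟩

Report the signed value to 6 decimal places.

-0.267261  (= −√(1/14))

triangle: 2!×2!×2!/7! = 8/5040
(j±m)!: 3!×1!×2!×2!×3!×1! = 144
prefactor² = (2J+1)×Δ×N² = 8/7
  k=0: +1/(0!×2!×1!×2!×1!×0!) = 1/4
  k=1: −1/(1!×1!×0!×1!×2!×1!) = -1/2
Σ = -1/4  ⇒  CG² = 8/7×(-1/4)² = 1/14
CG = −√(1/14) = -0.267261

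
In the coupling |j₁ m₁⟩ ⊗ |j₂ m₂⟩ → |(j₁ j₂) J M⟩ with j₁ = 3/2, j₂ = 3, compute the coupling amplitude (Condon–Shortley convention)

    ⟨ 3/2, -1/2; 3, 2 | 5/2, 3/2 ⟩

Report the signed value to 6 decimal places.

triangle: 2!·1!·4!/8! = 48/40320
(j±m)!: 1!·2!·5!·1!·4!·1! = 5760
prefactor² = (2J+1)·Δ·N² = 288/7
  k=1: −1/(1!·1!·1!·4!·0!·0!) = -1/24
  k=2: +1/(2!·0!·0!·3!·1!·1!) = 1/12
Σ = 1/24  ⇒  CG² = 288/7·1/24² = 1/14
CG = +√(1/14) = +0.267261

+√(1/14) ≈ +0.267261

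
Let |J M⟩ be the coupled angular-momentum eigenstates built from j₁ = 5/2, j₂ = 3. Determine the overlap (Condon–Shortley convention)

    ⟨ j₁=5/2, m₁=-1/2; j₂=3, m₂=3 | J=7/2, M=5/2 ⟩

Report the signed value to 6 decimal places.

j₁+j₂−J=2  J+j₁−j₂=3  J−j₁+j₂=4  j₁+j₂+J+1=10
(j₁±m₁, j₂±m₂, J±M) = (2,3,6,0,6,1)
P² = 27648/7
sum k=2..2:
  [2] +1/96 = 1/96
S = 1/96
C² = P²·S² = 3/7 ; C = +0.654654

+0.654654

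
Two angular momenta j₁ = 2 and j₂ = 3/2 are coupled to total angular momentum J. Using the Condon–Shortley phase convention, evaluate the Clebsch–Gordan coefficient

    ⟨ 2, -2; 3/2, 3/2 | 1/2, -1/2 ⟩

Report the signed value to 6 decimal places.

j₁+j₂−J=3  J+j₁−j₂=1  J−j₁+j₂=0  j₁+j₂+J+1=5
(j₁±m₁, j₂±m₂, J±M) = (0,4,3,0,0,1)
P² = 72/5
sum k=3..3:
  [3] −1/6 = -1/6
S = -1/6
C² = P²·S² = 2/5 ; C = -0.632456

−√(2/5) ≈ -0.632456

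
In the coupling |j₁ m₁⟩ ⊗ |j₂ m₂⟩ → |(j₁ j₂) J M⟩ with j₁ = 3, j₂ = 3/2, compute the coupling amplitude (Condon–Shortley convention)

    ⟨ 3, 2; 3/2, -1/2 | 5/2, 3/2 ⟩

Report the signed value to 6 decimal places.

j₁+j₂−J=2  J+j₁−j₂=4  J−j₁+j₂=1  j₁+j₂+J+1=8
(j₁±m₁, j₂±m₂, J±M) = (5,1,1,2,4,1)
P² = 288/7
sum k=0..1:
  [0] +1/12 = 1/12
  [1] −1/24 = -1/24
S = 1/24
C² = P²·S² = 1/14 ; C = +0.267261

+√(1/14) ≈ +0.267261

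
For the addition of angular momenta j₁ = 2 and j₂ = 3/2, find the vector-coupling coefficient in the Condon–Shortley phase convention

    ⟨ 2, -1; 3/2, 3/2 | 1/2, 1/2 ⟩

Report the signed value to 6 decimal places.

-0.316228

j₁+j₂−J=3  J+j₁−j₂=1  J−j₁+j₂=0  j₁+j₂+J+1=5
(j₁±m₁, j₂±m₂, J±M) = (1,3,3,0,1,0)
P² = 18/5
sum k=3..3:
  [3] −1/6 = -1/6
S = -1/6
C² = P²·S² = 1/10 ; C = -0.316228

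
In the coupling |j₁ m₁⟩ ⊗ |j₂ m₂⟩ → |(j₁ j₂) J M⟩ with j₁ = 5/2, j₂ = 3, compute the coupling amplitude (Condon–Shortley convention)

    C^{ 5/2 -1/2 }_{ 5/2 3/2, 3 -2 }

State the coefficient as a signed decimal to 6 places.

√[6·3!2!3!/9! · 4!1!1!5!2!3!] = √(288/7)
  +(−1)^0/∏(0,3,1,1,1,2)! = 1/12  (running 1/12)
  +(−1)^1/∏(1,2,0,0,2,3)! = -1/24  (running 1/24)
⟨..|..⟩ = √(288/7)·(1/24) = +0.267261

+√(1/14) ≈ +0.267261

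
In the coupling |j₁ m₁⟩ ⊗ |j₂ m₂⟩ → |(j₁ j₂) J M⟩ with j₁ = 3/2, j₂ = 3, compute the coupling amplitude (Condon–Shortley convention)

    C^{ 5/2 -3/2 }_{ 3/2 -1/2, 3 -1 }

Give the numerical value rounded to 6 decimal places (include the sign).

j₁+j₂−J=2  J+j₁−j₂=1  J−j₁+j₂=4  j₁+j₂+J+1=8
(j₁±m₁, j₂±m₂, J±M) = (1,2,2,4,1,4)
P² = 576/35
sum k=1..2:
  [1] −1/6 = -1/6
  [2] +1/48 = 1/48
S = -7/48
C² = P²·S² = 7/20 ; C = -0.591608

−√(7/20) = -0.591608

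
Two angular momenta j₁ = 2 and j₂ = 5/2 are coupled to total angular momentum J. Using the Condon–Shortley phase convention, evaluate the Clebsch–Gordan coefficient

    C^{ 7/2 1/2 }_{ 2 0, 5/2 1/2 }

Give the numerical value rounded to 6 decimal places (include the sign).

-0.195180  (= −√(4/105))

√[8·1!3!4!/9! · 2!2!3!2!4!3!] = √(768/35)
  +(−1)^0/∏(0,1,2,3,1,1)! = 1/12  (running 1/12)
  +(−1)^1/∏(1,0,1,2,2,2)! = -1/8  (running -1/24)
⟨..|..⟩ = √(768/35)·(-1/24) = -0.195180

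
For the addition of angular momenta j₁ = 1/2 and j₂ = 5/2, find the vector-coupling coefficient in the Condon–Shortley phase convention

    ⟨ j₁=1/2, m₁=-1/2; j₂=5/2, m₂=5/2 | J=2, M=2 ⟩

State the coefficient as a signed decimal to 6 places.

−√(5/6) ≈ -0.912871

triangle: 1!·0!·4!/6! = 24/720
(j±m)!: 0!·1!·5!·0!·4!·0! = 2880
prefactor² = (2J+1)·Δ·N² = 480
  k=1: −1/(1!·0!·0!·4!·0!·0!) = -1/24
Σ = -1/24  ⇒  CG² = 480·(-1/24)² = 5/6
CG = −√(5/6) = -0.912871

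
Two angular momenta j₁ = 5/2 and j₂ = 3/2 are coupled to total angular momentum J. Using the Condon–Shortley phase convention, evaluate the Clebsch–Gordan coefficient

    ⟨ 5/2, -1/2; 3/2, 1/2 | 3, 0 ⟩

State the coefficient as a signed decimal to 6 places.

j₁+j₂−J=1  J+j₁−j₂=4  J−j₁+j₂=2  j₁+j₂+J+1=8
(j₁±m₁, j₂±m₂, J±M) = (2,3,2,1,3,3)
P² = 36/5
sum k=0..1:
  [0] +1/12 = 1/12
  [1] −1/4 = -1/4
S = -1/6
C² = P²·S² = 1/5 ; C = -0.447214

−√(1/5) = -0.447214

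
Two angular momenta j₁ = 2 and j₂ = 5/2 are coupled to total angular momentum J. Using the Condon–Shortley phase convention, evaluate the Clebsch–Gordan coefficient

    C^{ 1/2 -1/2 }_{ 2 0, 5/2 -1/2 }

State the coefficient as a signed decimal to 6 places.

triangle: 4!·0!·1!/6! = 24/720
(j±m)!: 2!·2!·2!·3!·0!·1! = 48
prefactor² = (2J+1)·Δ·N² = 16/5
  k=2: +1/(2!·2!·0!·0!·0!·1!) = 1/4
Σ = 1/4  ⇒  CG² = 16/5·1/4² = 1/5
CG = +√(1/5) = +0.447214

+0.447214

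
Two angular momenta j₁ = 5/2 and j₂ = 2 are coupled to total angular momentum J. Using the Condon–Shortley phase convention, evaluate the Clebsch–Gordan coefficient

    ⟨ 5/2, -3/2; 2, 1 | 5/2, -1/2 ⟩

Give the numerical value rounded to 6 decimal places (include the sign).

√[6·2!3!2!/8! · 1!4!3!1!2!3!] = √(216/35)
  +(−1)^1/∏(1,1,3,2,0,0)! = -1/12  (running -1/12)
  +(−1)^2/∏(2,0,2,1,1,1)! = 1/4  (running 1/6)
⟨..|..⟩ = √(216/35)·(1/6) = +0.414039

+√(6/35) ≈ +0.414039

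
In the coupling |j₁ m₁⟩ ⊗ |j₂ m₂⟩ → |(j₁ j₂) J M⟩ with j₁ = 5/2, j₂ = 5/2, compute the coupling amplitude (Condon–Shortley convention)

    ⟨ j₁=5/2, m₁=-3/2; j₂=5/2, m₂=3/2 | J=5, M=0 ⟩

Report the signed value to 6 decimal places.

+√(25/252) ≈ +0.314970

triangle: 0!×5!×5!/11! = 14400/39916800
(j±m)!: 1!×4!×4!×1!×5!×5! = 8294400
prefactor² = (2J+1)×Δ×N² = 230400/7
  k=0: +1/(0!×0!×4!×4!×1!×1!) = 1/576
Σ = 1/576  ⇒  CG² = 230400/7×1/576² = 25/252
CG = +√(25/252) = +0.314970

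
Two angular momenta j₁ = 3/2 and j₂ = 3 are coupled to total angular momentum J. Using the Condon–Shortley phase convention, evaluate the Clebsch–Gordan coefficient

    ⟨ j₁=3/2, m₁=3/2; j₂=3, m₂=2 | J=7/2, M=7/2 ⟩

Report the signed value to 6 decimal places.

√[8·1!2!5!/9! · 3!0!5!1!7!0!] = √(19200)
  +(−1)^0/∏(0,1,0,5,2,0)! = 1/240  (running 1/240)
⟨..|..⟩ = √(19200)·(1/240) = +0.577350

+0.577350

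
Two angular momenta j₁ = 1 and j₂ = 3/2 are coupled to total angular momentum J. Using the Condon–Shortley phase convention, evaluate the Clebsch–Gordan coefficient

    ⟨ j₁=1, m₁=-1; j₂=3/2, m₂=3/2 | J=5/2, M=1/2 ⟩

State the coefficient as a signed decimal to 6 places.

triangle: 0!*2!*3!/6! = 12/720
(j±m)!: 0!*2!*3!*0!*3!*2! = 144
prefactor² = (2J+1)*Δ*N² = 72/5
  k=0: +1/(0!*0!*2!*3!*0!*0!) = 1/12
Σ = 1/12  ⇒  CG² = 72/5*1/12² = 1/10
CG = +√(1/10) = +0.316228

+0.316228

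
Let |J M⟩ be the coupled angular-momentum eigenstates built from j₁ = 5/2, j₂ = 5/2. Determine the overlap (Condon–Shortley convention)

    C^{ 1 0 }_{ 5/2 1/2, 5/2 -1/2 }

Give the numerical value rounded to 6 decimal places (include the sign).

+0.119523  (= +√(1/70))

triangle: 4!·1!·1!/7! = 24/5040
(j±m)!: 3!·2!·2!·3!·1!·1! = 144
prefactor² = (2J+1)·Δ·N² = 72/35
  k=1: −1/(1!·3!·1!·1!·0!·0!) = -1/6
  k=2: +1/(2!·2!·0!·0!·1!·1!) = 1/4
Σ = 1/12  ⇒  CG² = 72/35·1/12² = 1/70
CG = +√(1/70) = +0.119523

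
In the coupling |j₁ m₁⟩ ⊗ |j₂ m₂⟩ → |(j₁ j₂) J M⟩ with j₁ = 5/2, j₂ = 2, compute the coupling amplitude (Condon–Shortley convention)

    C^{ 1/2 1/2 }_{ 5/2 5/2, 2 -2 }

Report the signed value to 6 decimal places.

+√(1/3) = +0.577350

j₁+j₂−J=4  J+j₁−j₂=1  J−j₁+j₂=0  j₁+j₂+J+1=6
(j₁±m₁, j₂±m₂, J±M) = (5,0,0,4,1,0)
P² = 192
sum k=0..0:
  [0] +1/24 = 1/24
S = 1/24
C² = P²·S² = 1/3 ; C = +0.577350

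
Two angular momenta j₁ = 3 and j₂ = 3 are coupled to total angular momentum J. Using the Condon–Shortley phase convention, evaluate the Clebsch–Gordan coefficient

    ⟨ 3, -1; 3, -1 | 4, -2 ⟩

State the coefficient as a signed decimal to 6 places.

√[9·2!4!4!/11! · 2!4!2!4!2!6!] = √(331776/385)
  +(−1)^0/∏(0,2,4,2,0,2)! = 1/192  (running 1/192)
  +(−1)^1/∏(1,1,3,1,1,3)! = -1/36  (running -13/576)
  +(−1)^2/∏(2,0,2,0,2,4)! = 1/192  (running -5/288)
⟨..|..⟩ = √(331776/385)·(-5/288) = -0.509647

-0.509647  (= −√(20/77))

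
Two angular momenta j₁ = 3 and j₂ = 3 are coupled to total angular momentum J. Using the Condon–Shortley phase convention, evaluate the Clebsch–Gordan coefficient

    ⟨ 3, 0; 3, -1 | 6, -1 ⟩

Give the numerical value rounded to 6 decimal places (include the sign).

√[13·0!6!6!/13! · 3!3!2!4!5!7!] = √(12441600/11)
  +(−1)^0/∏(0,0,3,2,3,4)! = 1/1728  (running 1/1728)
⟨..|..⟩ = √(12441600/11)·(1/1728) = +0.615457

+0.615457  (= +√(25/66))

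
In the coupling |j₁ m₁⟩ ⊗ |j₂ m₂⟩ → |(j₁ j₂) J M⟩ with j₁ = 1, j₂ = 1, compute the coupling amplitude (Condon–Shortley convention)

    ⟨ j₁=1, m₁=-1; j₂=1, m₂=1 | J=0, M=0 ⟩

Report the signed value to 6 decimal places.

j₁+j₂−J=2  J+j₁−j₂=0  J−j₁+j₂=0  j₁+j₂+J+1=3
(j₁±m₁, j₂±m₂, J±M) = (0,2,2,0,0,0)
P² = 4/3
sum k=2..2:
  [2] +1/2 = 1/2
S = 1/2
C² = P²·S² = 1/3 ; C = +0.577350

+√(1/3) = +0.577350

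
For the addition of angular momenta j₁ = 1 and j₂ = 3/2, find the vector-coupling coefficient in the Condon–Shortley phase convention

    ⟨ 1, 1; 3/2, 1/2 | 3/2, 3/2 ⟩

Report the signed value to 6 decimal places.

+√(2/5) = +0.632456

triangle: 1!*1!*2!/5! = 2/120
(j±m)!: 2!*0!*2!*1!*3!*0! = 24
prefactor² = (2J+1)*Δ*N² = 8/5
  k=0: +1/(0!*1!*0!*2!*1!*0!) = 1/2
Σ = 1/2  ⇒  CG² = 8/5*1/2² = 2/5
CG = +√(2/5) = +0.632456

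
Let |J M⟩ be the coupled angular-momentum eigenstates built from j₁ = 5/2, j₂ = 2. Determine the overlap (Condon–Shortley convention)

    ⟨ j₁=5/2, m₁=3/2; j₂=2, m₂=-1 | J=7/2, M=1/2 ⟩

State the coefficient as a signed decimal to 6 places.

triangle: 1!·4!·3!/9! = 144/362880
(j±m)!: 4!·1!·1!·3!·4!·3! = 20736
prefactor² = (2J+1)·Δ·N² = 2304/35
  k=0: +1/(0!·1!·1!·1!·3!·2!) = 1/12
  k=1: −1/(1!·0!·0!·0!·4!·3!) = -1/144
Σ = 11/144  ⇒  CG² = 2304/35·11/144² = 121/315
CG = +√(121/315) = +0.619780

+√(121/315) ≈ +0.619780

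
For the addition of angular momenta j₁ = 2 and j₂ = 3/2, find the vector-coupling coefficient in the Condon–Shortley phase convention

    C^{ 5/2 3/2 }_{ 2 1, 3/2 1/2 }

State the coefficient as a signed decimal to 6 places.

+0.169031

triangle: 1!*3!*2!/7! = 12/5040
(j±m)!: 3!*1!*2!*1!*4!*1! = 288
prefactor² = (2J+1)*Δ*N² = 144/35
  k=0: +1/(0!*1!*1!*2!*2!*0!) = 1/4
  k=1: −1/(1!*0!*0!*1!*3!*1!) = -1/6
Σ = 1/12  ⇒  CG² = 144/35*1/12² = 1/35
CG = +√(1/35) = +0.169031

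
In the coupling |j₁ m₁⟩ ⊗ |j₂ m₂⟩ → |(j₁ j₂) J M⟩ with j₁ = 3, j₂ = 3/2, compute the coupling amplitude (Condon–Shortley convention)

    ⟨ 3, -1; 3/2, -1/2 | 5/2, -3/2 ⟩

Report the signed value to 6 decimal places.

-0.591608  (= −√(7/20))

j₁+j₂−J=2  J+j₁−j₂=4  J−j₁+j₂=1  j₁+j₂+J+1=8
(j₁±m₁, j₂±m₂, J±M) = (2,4,1,2,1,4)
P² = 576/35
sum k=0..1:
  [0] +1/48 = 1/48
  [1] −1/6 = -1/6
S = -7/48
C² = P²·S² = 7/20 ; C = -0.591608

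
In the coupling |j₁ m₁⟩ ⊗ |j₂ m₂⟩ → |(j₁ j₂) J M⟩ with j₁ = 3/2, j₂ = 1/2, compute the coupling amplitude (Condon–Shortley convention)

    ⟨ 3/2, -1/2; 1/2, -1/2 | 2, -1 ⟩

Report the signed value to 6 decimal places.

+√(3/4) ≈ +0.866025

√[5·0!3!1!/5! · 1!2!0!1!1!3!] = √(3)
  +(−1)^0/∏(0,0,2,0,1,1)! = 1/2  (running 1/2)
⟨..|..⟩ = √(3)·(1/2) = +0.866025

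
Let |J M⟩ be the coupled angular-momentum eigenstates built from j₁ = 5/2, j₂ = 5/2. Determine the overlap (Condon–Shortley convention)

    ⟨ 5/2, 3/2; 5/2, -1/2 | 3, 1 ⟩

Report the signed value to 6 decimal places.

+√(1/30) = +0.182574

j₁+j₂−J=2  J+j₁−j₂=3  J−j₁+j₂=3  j₁+j₂+J+1=9
(j₁±m₁, j₂±m₂, J±M) = (4,1,2,3,4,2)
P² = 96/5
sum k=0..1:
  [0] +1/8 = 1/8
  [1] −1/12 = -1/12
S = 1/24
C² = P²·S² = 1/30 ; C = +0.182574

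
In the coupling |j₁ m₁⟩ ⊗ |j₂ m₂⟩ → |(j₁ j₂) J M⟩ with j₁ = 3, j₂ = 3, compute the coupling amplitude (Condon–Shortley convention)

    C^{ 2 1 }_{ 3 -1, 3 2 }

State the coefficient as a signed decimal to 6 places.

-0.422577

√[5·4!2!2!/9! · 2!4!5!1!3!1!] = √(320/7)
  +(−1)^3/∏(3,1,1,2,1,0)! = -1/12  (running -1/12)
  +(−1)^4/∏(4,0,0,1,2,1)! = 1/48  (running -1/16)
⟨..|..⟩ = √(320/7)·(-1/16) = -0.422577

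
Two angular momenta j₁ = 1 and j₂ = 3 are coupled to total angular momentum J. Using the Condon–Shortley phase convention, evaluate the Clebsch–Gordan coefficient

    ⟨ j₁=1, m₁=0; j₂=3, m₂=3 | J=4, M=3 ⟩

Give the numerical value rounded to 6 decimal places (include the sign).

√[9·0!2!6!/9! · 1!1!6!0!7!1!] = √(129600)
  +(−1)^0/∏(0,0,1,6,1,0)! = 1/720  (running 1/720)
⟨..|..⟩ = √(129600)·(1/720) = +0.500000

+√(1/4) ≈ +0.500000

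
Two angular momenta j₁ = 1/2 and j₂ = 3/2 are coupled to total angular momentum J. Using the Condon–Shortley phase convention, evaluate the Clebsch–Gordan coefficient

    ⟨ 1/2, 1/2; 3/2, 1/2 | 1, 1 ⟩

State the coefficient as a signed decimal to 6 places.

√[3·1!0!2!/4! · 1!0!2!1!2!0!] = √(1)
  +(−1)^0/∏(0,1,0,2,0,0)! = 1/2  (running 1/2)
⟨..|..⟩ = √(1)·(1/2) = +0.500000

+√(1/4) ≈ +0.500000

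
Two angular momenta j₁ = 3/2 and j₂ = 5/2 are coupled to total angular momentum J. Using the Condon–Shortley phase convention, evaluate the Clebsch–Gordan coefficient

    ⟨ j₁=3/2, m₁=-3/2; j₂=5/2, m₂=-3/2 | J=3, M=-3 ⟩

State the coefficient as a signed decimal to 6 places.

-0.612372  (= −√(3/8))

j₁+j₂−J=1  J+j₁−j₂=2  J−j₁+j₂=4  j₁+j₂+J+1=8
(j₁±m₁, j₂±m₂, J±M) = (0,3,1,4,0,6)
P² = 864
sum k=1..1:
  [1] −1/48 = -1/48
S = -1/48
C² = P²·S² = 3/8 ; C = -0.612372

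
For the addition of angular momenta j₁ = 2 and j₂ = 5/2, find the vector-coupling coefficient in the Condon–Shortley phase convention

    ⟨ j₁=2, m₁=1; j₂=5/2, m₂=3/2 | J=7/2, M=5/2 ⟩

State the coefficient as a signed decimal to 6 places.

-0.125988  (= −√(1/63))

√[8·1!3!4!/9! · 3!1!4!1!6!1!] = √(2304/7)
  +(−1)^0/∏(0,1,1,4,2,0)! = 1/48  (running 1/48)
  +(−1)^1/∏(1,0,0,3,3,1)! = -1/36  (running -1/144)
⟨..|..⟩ = √(2304/7)·(-1/144) = -0.125988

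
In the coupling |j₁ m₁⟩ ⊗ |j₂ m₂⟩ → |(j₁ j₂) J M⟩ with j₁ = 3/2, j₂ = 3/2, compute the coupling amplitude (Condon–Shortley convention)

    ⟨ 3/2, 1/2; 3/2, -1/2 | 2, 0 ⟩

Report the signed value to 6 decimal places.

j₁+j₂−J=1  J+j₁−j₂=2  J−j₁+j₂=2  j₁+j₂+J+1=6
(j₁±m₁, j₂±m₂, J±M) = (2,1,1,2,2,2)
P² = 4/9
sum k=0..1:
  [0] +1/1 = 1
  [1] −1/4 = -1/4
S = 3/4
C² = P²·S² = 1/4 ; C = +0.500000

+0.500000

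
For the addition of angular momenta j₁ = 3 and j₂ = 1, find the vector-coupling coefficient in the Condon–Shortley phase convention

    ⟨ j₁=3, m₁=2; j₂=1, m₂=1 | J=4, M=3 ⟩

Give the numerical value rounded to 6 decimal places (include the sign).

triangle: 0!×6!×2!/9! = 1440/362880
(j±m)!: 5!×1!×2!×0!×7!×1! = 1209600
prefactor² = (2J+1)×Δ×N² = 43200
  k=0: +1/(0!×0!×1!×2!×5!×0!) = 1/240
Σ = 1/240  ⇒  CG² = 43200×1/240² = 3/4
CG = +√(3/4) = +0.866025

+0.866025  (= +√(3/4))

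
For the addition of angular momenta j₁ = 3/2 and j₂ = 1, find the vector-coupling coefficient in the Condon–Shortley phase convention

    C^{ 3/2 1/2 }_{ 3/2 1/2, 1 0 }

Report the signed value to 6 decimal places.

+√(1/15) ≈ +0.258199

j₁+j₂−J=1  J+j₁−j₂=2  J−j₁+j₂=1  j₁+j₂+J+1=5
(j₁±m₁, j₂±m₂, J±M) = (2,1,1,1,2,1)
P² = 4/15
sum k=0..1:
  [0] +1/1 = 1
  [1] −1/2 = -1/2
S = 1/2
C² = P²·S² = 1/15 ; C = +0.258199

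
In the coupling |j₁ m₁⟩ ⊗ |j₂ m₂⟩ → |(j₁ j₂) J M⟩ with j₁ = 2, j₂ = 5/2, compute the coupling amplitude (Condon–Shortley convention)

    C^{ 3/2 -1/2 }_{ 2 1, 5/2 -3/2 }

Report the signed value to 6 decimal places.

j₁+j₂−J=3  J+j₁−j₂=1  J−j₁+j₂=2  j₁+j₂+J+1=7
(j₁±m₁, j₂±m₂, J±M) = (3,1,1,4,1,2)
P² = 96/35
sum k=0..1:
  [0] +1/6 = 1/6
  [1] −1/4 = -1/4
S = -1/12
C² = P²·S² = 2/105 ; C = -0.138013

-0.138013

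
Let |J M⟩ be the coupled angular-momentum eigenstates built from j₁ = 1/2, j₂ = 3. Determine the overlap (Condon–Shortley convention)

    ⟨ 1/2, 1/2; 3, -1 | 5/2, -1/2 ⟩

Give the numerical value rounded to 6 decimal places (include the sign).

+0.755929  (= +√(4/7))

triangle: 1!*0!*5!/7! = 120/5040
(j±m)!: 1!*0!*2!*4!*2!*3! = 576
prefactor² = (2J+1)*Δ*N² = 576/7
  k=0: +1/(0!*1!*0!*2!*0!*3!) = 1/12
Σ = 1/12  ⇒  CG² = 576/7*1/12² = 4/7
CG = +√(4/7) = +0.755929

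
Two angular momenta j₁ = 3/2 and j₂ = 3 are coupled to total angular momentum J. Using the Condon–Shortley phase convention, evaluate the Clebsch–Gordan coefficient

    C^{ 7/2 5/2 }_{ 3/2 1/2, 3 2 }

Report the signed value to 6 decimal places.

√[8·1!2!5!/9! · 2!1!5!1!6!1!] = √(6400/7)
  +(−1)^0/∏(0,1,1,5,1,0)! = 1/120  (running 1/120)
  +(−1)^1/∏(1,0,0,4,2,1)! = -1/48  (running -1/80)
⟨..|..⟩ = √(6400/7)·(-1/80) = -0.377964

-0.377964  (= −√(1/7))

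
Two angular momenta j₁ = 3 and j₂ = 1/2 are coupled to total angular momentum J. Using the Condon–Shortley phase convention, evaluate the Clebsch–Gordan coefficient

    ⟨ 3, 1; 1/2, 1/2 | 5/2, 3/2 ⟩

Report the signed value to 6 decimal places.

-0.534522  (= −√(2/7))

√[6·1!5!0!/7! · 4!2!1!0!4!1!] = √(1152/7)
  +(−1)^1/∏(1,0,1,0,4,0)! = -1/24  (running -1/24)
⟨..|..⟩ = √(1152/7)·(-1/24) = -0.534522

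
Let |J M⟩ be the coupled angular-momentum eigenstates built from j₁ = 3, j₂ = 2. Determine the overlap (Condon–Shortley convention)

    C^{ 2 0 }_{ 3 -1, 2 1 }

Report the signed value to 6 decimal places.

j₁+j₂−J=3  J+j₁−j₂=3  J−j₁+j₂=1  j₁+j₂+J+1=8
(j₁±m₁, j₂±m₂, J±M) = (2,4,3,1,2,2)
P² = 36/7
sum k=2..3:
  [2] +1/4 = 1/4
  [3] −1/12 = -1/12
S = 1/6
C² = P²·S² = 1/7 ; C = +0.377964

+0.377964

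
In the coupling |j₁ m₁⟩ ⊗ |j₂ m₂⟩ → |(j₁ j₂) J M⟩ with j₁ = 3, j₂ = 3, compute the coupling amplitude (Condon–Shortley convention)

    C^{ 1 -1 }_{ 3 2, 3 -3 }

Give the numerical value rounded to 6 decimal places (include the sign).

j₁+j₂−J=5  J+j₁−j₂=1  J−j₁+j₂=1  j₁+j₂+J+1=8
(j₁±m₁, j₂±m₂, J±M) = (5,1,0,6,0,2)
P² = 10800/7
sum k=0..0:
  [0] +1/120 = 1/120
S = 1/120
C² = P²·S² = 3/28 ; C = +0.327327

+0.327327  (= +√(3/28))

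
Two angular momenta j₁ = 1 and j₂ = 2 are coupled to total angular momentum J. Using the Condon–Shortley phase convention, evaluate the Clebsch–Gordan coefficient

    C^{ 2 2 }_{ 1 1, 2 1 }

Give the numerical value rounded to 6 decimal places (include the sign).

triangle: 1!*1!*3!/6! = 6/720
(j±m)!: 2!*0!*3!*1!*4!*0! = 288
prefactor² = (2J+1)*Δ*N² = 12
  k=0: +1/(0!*1!*0!*3!*1!*0!) = 1/6
Σ = 1/6  ⇒  CG² = 12*1/6² = 1/3
CG = +√(1/3) = +0.577350

+√(1/3) ≈ +0.577350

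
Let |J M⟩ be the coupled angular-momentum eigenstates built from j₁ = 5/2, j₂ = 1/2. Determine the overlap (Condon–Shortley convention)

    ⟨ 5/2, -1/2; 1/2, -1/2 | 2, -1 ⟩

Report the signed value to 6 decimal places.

√[5·1!4!0!/6! · 2!3!0!1!1!3!] = √(12)
  +(−1)^0/∏(0,1,3,0,1,0)! = 1/6  (running 1/6)
⟨..|..⟩ = √(12)·(1/6) = +0.577350

+√(1/3) = +0.577350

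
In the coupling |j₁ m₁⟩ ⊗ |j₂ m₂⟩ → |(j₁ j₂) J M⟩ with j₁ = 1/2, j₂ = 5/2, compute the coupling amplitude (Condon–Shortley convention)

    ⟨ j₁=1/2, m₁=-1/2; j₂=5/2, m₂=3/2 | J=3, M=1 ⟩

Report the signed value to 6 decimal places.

+√(1/3) ≈ +0.577350

triangle: 0!·1!·5!/7! = 120/5040
(j±m)!: 0!·1!·4!·1!·4!·2! = 1152
prefactor² = (2J+1)·Δ·N² = 192
  k=0: +1/(0!·0!·1!·4!·0!·1!) = 1/24
Σ = 1/24  ⇒  CG² = 192·1/24² = 1/3
CG = +√(1/3) = +0.577350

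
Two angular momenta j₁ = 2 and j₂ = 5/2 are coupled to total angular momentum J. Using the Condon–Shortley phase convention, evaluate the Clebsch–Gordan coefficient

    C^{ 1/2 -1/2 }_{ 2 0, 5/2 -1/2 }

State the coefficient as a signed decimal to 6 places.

j₁+j₂−J=4  J+j₁−j₂=0  J−j₁+j₂=1  j₁+j₂+J+1=6
(j₁±m₁, j₂±m₂, J±M) = (2,2,2,3,0,1)
P² = 16/5
sum k=2..2:
  [2] +1/4 = 1/4
S = 1/4
C² = P²·S² = 1/5 ; C = +0.447214

+0.447214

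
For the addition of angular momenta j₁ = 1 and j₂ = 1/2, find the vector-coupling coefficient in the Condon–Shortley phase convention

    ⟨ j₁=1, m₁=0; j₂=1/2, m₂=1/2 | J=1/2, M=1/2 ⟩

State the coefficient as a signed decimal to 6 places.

-0.577350  (= −√(1/3))

triangle: 1!*1!*0!/3! = 1/6
(j±m)!: 1!*1!*1!*0!*1!*0! = 1
prefactor² = (2J+1)*Δ*N² = 1/3
  k=1: −1/(1!*0!*0!*0!*1!*0!) = -1
Σ = -1  ⇒  CG² = 1/3*(-1)² = 1/3
CG = −√(1/3) = -0.577350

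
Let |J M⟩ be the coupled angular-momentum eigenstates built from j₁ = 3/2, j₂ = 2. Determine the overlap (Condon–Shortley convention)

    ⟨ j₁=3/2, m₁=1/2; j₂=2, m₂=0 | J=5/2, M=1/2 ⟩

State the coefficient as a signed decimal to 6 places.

√[6·1!2!3!/7! · 2!1!2!2!3!2!] = √(48/35)
  +(−1)^0/∏(0,1,1,2,1,1)! = 1/2  (running 1/2)
  +(−1)^1/∏(1,0,0,1,2,2)! = -1/4  (running 1/4)
⟨..|..⟩ = √(48/35)·(1/4) = +0.292770

+0.292770  (= +√(3/35))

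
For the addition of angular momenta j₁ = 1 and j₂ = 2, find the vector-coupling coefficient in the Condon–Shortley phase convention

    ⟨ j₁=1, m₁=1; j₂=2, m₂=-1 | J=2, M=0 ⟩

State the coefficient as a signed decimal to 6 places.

j₁+j₂−J=1  J+j₁−j₂=1  J−j₁+j₂=3  j₁+j₂+J+1=6
(j₁±m₁, j₂±m₂, J±M) = (2,0,1,3,2,2)
P² = 2
sum k=0..0:
  [0] +1/2 = 1/2
S = 1/2
C² = P²·S² = 1/2 ; C = +0.707107

+0.707107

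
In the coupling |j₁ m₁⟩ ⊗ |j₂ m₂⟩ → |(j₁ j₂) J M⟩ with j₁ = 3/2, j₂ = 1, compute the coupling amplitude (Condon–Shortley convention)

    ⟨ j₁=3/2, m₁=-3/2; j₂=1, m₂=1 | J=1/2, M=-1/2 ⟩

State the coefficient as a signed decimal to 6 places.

+0.707107

triangle: 2!·1!·0!/4! = 2/24
(j±m)!: 0!·3!·2!·0!·0!·1! = 12
prefactor² = (2J+1)·Δ·N² = 2
  k=2: +1/(2!·0!·1!·0!·0!·0!) = 1/2
Σ = 1/2  ⇒  CG² = 2·1/2² = 1/2
CG = +√(1/2) = +0.707107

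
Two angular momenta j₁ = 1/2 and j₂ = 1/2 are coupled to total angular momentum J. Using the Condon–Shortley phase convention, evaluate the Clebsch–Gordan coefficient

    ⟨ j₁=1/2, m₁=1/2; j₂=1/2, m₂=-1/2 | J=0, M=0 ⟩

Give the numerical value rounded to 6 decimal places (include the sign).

triangle: 1!*0!*0!/2! = 1/2
(j±m)!: 1!*0!*0!*1!*0!*0! = 1
prefactor² = (2J+1)*Δ*N² = 1/2
  k=0: +1/(0!*1!*0!*0!*0!*0!) = 1
Σ = 1  ⇒  CG² = 1/2*1² = 1/2
CG = +√(1/2) = +0.707107

+0.707107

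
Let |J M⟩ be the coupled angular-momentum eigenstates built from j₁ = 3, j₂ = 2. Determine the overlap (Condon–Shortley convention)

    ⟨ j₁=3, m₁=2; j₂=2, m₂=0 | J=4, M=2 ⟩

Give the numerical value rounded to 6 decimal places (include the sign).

+√(12/35) ≈ +0.585540

triangle: 1!×5!×3!/10! = 720/3628800
(j±m)!: 5!×1!×2!×2!×6!×2! = 691200
prefactor² = (2J+1)×Δ×N² = 8640/7
  k=0: +1/(0!×1!×1!×2!×4!×1!) = 1/48
  k=1: −1/(1!×0!×0!×1!×5!×2!) = -1/240
Σ = 1/60  ⇒  CG² = 8640/7×1/60² = 12/35
CG = +√(12/35) = +0.585540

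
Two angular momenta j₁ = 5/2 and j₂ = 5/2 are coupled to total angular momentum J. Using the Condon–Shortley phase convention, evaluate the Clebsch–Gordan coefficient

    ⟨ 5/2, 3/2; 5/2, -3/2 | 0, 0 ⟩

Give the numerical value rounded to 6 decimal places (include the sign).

-0.408248

j₁+j₂−J=5  J+j₁−j₂=0  J−j₁+j₂=0  j₁+j₂+J+1=6
(j₁±m₁, j₂±m₂, J±M) = (4,1,1,4,0,0)
P² = 96
sum k=1..1:
  [1] −1/24 = -1/24
S = -1/24
C² = P²·S² = 1/6 ; C = -0.408248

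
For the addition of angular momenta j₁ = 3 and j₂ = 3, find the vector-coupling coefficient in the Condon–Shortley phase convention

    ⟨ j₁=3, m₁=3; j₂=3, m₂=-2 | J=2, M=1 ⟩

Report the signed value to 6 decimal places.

+√(25/84) = +0.545545

j₁+j₂−J=4  J+j₁−j₂=2  J−j₁+j₂=2  j₁+j₂+J+1=9
(j₁±m₁, j₂±m₂, J±M) = (6,0,1,5,3,1)
P² = 4800/7
sum k=0..0:
  [0] +1/48 = 1/48
S = 1/48
C² = P²·S² = 25/84 ; C = +0.545545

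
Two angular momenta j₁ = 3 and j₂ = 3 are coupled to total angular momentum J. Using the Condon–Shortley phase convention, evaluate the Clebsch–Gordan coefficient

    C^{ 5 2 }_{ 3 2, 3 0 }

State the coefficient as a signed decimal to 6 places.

√[11·1!5!5!/12! · 5!1!3!3!7!3!] = √(43200)
  +(−1)^0/∏(0,1,1,3,4,2)! = 1/288  (running 1/288)
  +(−1)^1/∏(1,0,0,2,5,3)! = -1/1440  (running 1/360)
⟨..|..⟩ = √(43200)·(1/360) = +0.577350

+0.577350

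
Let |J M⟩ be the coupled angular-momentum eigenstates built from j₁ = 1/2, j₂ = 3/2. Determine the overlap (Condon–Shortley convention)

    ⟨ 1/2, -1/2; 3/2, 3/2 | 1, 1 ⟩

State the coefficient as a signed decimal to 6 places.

j₁+j₂−J=1  J+j₁−j₂=0  J−j₁+j₂=2  j₁+j₂+J+1=4
(j₁±m₁, j₂±m₂, J±M) = (0,1,3,0,2,0)
P² = 3
sum k=1..1:
  [1] −1/2 = -1/2
S = -1/2
C² = P²·S² = 3/4 ; C = -0.866025

-0.866025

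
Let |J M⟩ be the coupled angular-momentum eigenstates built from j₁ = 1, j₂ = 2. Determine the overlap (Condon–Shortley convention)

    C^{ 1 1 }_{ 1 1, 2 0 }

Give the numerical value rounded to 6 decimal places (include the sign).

+0.316228

j₁+j₂−J=2  J+j₁−j₂=0  J−j₁+j₂=2  j₁+j₂+J+1=5
(j₁±m₁, j₂±m₂, J±M) = (2,0,2,2,2,0)
P² = 8/5
sum k=0..0:
  [0] +1/4 = 1/4
S = 1/4
C² = P²·S² = 1/10 ; C = +0.316228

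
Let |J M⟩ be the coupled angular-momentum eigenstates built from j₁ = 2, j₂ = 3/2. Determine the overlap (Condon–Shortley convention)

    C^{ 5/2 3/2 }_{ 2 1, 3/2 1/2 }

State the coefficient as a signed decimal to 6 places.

√[6·1!3!2!/7! · 3!1!2!1!4!1!] = √(144/35)
  +(−1)^0/∏(0,1,1,2,2,0)! = 1/4  (running 1/4)
  +(−1)^1/∏(1,0,0,1,3,1)! = -1/6  (running 1/12)
⟨..|..⟩ = √(144/35)·(1/12) = +0.169031

+0.169031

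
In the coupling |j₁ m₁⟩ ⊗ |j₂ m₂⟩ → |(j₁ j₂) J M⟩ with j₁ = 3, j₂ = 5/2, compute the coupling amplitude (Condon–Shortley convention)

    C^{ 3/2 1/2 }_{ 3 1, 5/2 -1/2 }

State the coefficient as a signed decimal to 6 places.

√[4·4!2!1!/8! · 4!2!2!3!2!1!] = √(192/35)
  +(−1)^1/∏(1,3,1,1,1,0)! = -1/6  (running -1/6)
  +(−1)^2/∏(2,2,0,0,2,1)! = 1/8  (running -1/24)
⟨..|..⟩ = √(192/35)·(-1/24) = -0.097590

-0.097590  (= −√(1/105))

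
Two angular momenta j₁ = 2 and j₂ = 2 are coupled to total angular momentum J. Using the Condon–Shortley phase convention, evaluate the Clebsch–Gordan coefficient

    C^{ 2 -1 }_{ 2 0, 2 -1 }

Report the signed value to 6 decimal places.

triangle: 2!·2!·2!/7! = 8/5040
(j±m)!: 2!·2!·1!·3!·1!·3! = 144
prefactor² = (2J+1)·Δ·N² = 8/7
  k=0: +1/(0!·2!·2!·1!·0!·1!) = 1/4
  k=1: −1/(1!·1!·1!·0!·1!·2!) = -1/2
Σ = -1/4  ⇒  CG² = 8/7·(-1/4)² = 1/14
CG = −√(1/14) = -0.267261

−√(1/14) = -0.267261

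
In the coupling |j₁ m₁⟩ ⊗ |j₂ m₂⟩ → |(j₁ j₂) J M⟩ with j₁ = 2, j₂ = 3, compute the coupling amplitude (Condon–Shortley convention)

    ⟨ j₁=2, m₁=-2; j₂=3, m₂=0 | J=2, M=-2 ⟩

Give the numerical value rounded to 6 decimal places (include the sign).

j₁+j₂−J=3  J+j₁−j₂=1  J−j₁+j₂=3  j₁+j₂+J+1=8
(j₁±m₁, j₂±m₂, J±M) = (0,4,3,3,0,4)
P² = 648/7
sum k=3..3:
  [3] −1/36 = -1/36
S = -1/36
C² = P²·S² = 1/14 ; C = -0.267261

−√(1/14) = -0.267261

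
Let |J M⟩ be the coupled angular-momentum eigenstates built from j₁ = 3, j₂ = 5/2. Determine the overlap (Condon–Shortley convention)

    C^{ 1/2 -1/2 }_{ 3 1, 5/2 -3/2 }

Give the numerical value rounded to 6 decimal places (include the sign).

j₁+j₂−J=5  J+j₁−j₂=1  J−j₁+j₂=0  j₁+j₂+J+1=7
(j₁±m₁, j₂±m₂, J±M) = (4,2,1,4,0,1)
P² = 384/7
sum k=1..1:
  [1] −1/24 = -1/24
S = -1/24
C² = P²·S² = 2/21 ; C = -0.308607

-0.308607  (= −√(2/21))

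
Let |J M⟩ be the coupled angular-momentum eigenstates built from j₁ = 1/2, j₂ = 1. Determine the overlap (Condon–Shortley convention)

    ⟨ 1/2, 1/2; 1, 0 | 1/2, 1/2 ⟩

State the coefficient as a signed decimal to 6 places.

+0.577350

triangle: 1!×0!×1!/3! = 1/6
(j±m)!: 1!×0!×1!×1!×1!×0! = 1
prefactor² = (2J+1)×Δ×N² = 1/3
  k=0: +1/(0!×1!×0!×1!×0!×0!) = 1
Σ = 1  ⇒  CG² = 1/3×1² = 1/3
CG = +√(1/3) = +0.577350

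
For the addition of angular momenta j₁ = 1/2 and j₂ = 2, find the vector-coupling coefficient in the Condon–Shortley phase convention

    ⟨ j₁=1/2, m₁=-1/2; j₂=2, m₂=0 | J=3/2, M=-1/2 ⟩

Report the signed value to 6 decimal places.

j₁+j₂−J=1  J+j₁−j₂=0  J−j₁+j₂=3  j₁+j₂+J+1=5
(j₁±m₁, j₂±m₂, J±M) = (0,1,2,2,1,2)
P² = 8/5
sum k=1..1:
  [1] −1/2 = -1/2
S = -1/2
C² = P²·S² = 2/5 ; C = -0.632456

-0.632456  (= −√(2/5))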